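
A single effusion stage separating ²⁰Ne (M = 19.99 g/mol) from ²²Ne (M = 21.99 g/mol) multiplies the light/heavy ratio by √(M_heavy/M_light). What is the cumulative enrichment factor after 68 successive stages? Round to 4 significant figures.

25.59

After 68 stages the ratio has grown by (√(21.99/19.99))^68 = (21.99/19.99)^(68/2).
= 1.10005^34 = 25.59.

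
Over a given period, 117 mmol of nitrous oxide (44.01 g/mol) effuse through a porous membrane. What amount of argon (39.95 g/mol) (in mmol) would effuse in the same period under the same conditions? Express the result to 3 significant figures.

123 mmol

Since effusion rate ∝ 1/√M, rate_Ar/rate_N₂O = √(M_N₂O/M_Ar) = √(44.01/39.95) = √1.102 = 1.050.
So the amount for Ar is 117 × 1.050 = 123 mmol.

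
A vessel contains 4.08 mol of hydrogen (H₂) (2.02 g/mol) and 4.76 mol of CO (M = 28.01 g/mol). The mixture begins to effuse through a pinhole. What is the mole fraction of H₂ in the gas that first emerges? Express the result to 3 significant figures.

Effusion rate of each component ∝ n_i/√M_i (partial pressure × 1/√M).
So x_H₂ in the escaping gas = (n_H₂/√M_H₂) / Σ(n_i/√M_i)
= (4.08/√2.02) / (4.08/√2.02 + 4.76/√28.01) = 2.871/(2.871 + 0.8994) = 0.761.

0.761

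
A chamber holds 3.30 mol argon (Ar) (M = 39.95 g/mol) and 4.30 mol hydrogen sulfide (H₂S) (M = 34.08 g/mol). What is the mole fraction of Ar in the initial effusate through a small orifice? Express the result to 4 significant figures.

0.4148

The effusion rate of species i is ∝ p_i/√M_i ∝ n_i/√M_i.
x_Ar(eff) = (n_Ar/√M_Ar) / (n_Ar/√M_Ar + n_H₂S/√M_H₂S)
= (3.30/√39.95) / (3.30/√39.95 + 4.30/√34.08) = 0.5221/(0.5221 + 0.7366) = 0.4148.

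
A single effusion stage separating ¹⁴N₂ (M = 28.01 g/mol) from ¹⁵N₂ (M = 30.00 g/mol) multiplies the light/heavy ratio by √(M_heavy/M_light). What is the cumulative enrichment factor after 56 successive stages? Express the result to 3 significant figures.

Each stage multiplies the ratio by α = √(30.00/28.01), so after 56 stages the overall factor is α^56 = (30.00/28.01)^(56/2).
= 1.07105^28 = 6.83.

6.83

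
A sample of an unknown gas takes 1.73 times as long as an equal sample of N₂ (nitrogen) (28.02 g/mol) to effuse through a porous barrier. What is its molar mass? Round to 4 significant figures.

Graham's law gives t_X/t_N₂ = √(M_X/M_N₂).
1.73 = √(M_X/28.02)
M_X = 28.02 × 1.73² = 28.02 × 2.993 = 83.86 g/mol

83.86 g/mol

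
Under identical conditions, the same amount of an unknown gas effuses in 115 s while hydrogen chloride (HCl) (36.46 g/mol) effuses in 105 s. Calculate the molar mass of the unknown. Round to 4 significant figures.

Since effusion rate ∝ 1/√M, t_X/t_HCl = √(M_X/M_HCl).
115/105 = 1.095 = √(M_X/36.46)
M_X = 36.46 × 1.095² = 36.46 × 1.200 = 43.74 g/mol

43.74 g/mol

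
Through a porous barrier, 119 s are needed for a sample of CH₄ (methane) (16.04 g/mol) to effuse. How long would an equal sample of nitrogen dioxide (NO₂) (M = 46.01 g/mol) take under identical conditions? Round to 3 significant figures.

202 s

From Graham's law, t_NO₂/t_CH₄ = √(M_NO₂/M_CH₄) = √(46.01/16.04) = √2.868 = 1.694.
So the time for NO₂ is 119 × 1.694 = 202 s.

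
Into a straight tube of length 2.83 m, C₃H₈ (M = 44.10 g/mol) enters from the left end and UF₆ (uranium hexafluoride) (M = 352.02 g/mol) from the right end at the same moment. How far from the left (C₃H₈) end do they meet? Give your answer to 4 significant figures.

2.090 m

Distances travelled in equal time are proportional to diffusion rates, so d_C₃H₈/d_UF₆ = √(M_UF₆/M_C₃H₈) = √(352.02/44.10) = 2.825.
With d_C₃H₈ + d_UF₆ = 2.83 m, d_UF₆ = 2.83/(1 + 2.825) = 0.7398 m.
d_C₃H₈ = 2.83 − 0.7398 = 2.090 m.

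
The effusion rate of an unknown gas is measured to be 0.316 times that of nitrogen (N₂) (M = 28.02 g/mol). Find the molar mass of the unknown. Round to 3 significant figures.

Using Graham's law: rate_X/rate_N₂ = √(M_N₂/M_X).
0.316 = √(28.02/M_X)
M_X = 28.02 / 0.316² = 28.02 / 0.09986 = 281 g/mol

281 g/mol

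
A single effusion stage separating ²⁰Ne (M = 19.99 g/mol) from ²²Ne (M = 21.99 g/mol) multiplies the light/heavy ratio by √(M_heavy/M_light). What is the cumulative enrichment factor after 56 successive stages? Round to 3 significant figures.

Overall factor = α^56 with α = √(21.99/19.99), i.e. (21.99/19.99)^(56/2).
= 1.10005^28 = 14.4.

14.4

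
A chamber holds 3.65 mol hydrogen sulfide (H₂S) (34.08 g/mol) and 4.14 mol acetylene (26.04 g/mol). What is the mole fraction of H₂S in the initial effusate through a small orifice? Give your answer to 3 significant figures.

Effusion rate of each component ∝ n_i/√M_i (partial pressure × 1/√M).
x_H₂S(eff) = (n_H₂S/√M_H₂S) / (n_H₂S/√M_H₂S + n_C₂H₂/√M_C₂H₂)
= (3.65/√34.08) / (3.65/√34.08 + 4.14/√26.04) = 0.6252/(0.6252 + 0.8113) = 0.435.

0.435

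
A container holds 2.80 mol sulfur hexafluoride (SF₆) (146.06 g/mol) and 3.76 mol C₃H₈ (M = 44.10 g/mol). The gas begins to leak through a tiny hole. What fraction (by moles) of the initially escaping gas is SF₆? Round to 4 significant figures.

0.2904

Rate_i ∝ x_i/√M_i (Graham's law weighted by mole fraction), so the effusate composition follows n_i/√M_i.
Mole fraction of SF₆ in the effusate = (n_SF₆/√M_SF₆) / (n_SF₆/√M_SF₆ + n_C₃H₈/√M_C₃H₈)
= (2.80/√146.06) / (2.80/√146.06 + 3.76/√44.10) = 0.2317/(0.2317 + 0.5662) = 0.2904.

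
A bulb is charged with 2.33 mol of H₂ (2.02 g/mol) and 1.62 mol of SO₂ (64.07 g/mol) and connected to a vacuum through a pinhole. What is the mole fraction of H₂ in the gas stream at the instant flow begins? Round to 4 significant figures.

The effusion rate of species i is ∝ p_i/√M_i ∝ n_i/√M_i.
x_H₂(eff) = (n_H₂/√M_H₂) / (n_H₂/√M_H₂ + n_SO₂/√M_SO₂)
= (2.33/√2.02) / (2.33/√2.02 + 1.62/√64.07) = 1.639/(1.639 + 0.2024) = 0.8901.

0.8901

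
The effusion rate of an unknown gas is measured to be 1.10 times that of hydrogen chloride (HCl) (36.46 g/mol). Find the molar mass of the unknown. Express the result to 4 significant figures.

By Graham's law, rate_X/rate_HCl = √(M_HCl/M_X).
1.10 = √(36.46/M_X)
M_X = 36.46 / 1.10² = 36.46 / 1.210 = 30.13 g/mol

30.13 g/mol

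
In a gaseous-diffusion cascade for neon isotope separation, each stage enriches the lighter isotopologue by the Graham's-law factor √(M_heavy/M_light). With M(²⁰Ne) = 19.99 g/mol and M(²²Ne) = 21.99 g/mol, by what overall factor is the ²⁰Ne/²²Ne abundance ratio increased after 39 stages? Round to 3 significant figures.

The single-stage factor is √(M_heavy/M_light), so 39 stages give [√(21.99/19.99)]^39 = (21.99/19.99)^(39/2).
= 1.10005^(39/2) = 6.42.

6.42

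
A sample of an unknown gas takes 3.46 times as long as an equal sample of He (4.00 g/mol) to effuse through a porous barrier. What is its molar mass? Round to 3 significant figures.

Using Graham's law: t_X/t_He = √(M_X/M_He).
3.46 = √(M_X/4.00)
M_X = 4.00 × 3.46² = 4.00 × 11.97 = 47.9 g/mol

47.9 g/mol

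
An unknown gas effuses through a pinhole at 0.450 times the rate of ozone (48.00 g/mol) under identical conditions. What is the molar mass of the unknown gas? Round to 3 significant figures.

Using Graham's law: rate_X/rate_O₃ = √(M_O₃/M_X).
0.450 = √(48.00/M_X)
M_X = 48.00 / 0.450² = 48.00 / 0.2025 = 237 g/mol

237 g/mol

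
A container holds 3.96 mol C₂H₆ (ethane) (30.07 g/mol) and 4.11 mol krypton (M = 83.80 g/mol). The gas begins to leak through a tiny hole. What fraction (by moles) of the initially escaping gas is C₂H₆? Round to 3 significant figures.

0.617

Each component's effusion rate ∝ (its partial pressure)·(1/√M) ∝ n_i/√M_i.
So x_C₂H₆ in the escaping gas = (n_C₂H₆/√M_C₂H₆) / Σ(n_i/√M_i)
= (3.96/√30.07) / (3.96/√30.07 + 4.11/√83.80) = 0.7222/(0.7222 + 0.4490) = 0.617.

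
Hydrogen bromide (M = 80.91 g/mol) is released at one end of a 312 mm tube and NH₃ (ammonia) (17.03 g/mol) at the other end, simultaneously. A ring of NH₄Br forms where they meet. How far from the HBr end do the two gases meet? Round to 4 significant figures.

The fronts meet when d_HBr + d_NH₃ = L with d_HBr/d_NH₃ = √(M_NH₃/M_HBr) (Graham's law). Here √(M_NH₃/M_HBr) = √(17.03/80.91) = 0.4588.
With d_HBr + d_NH₃ = 312 mm, d_NH₃ = 312/(1 + 0.4588) = 213.9 mm.
d_HBr = 312 − 213.9 = 98.12 mm.

98.12 mm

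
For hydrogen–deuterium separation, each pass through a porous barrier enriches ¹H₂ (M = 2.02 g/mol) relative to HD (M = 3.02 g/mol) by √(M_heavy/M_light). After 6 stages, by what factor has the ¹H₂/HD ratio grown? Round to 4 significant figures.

3.342

The single-stage factor is √(M_heavy/M_light), so 6 stages give [√(3.02/2.02)]^6 = (3.02/2.02)^(6/2).
= 1.49505^3 = 3.342.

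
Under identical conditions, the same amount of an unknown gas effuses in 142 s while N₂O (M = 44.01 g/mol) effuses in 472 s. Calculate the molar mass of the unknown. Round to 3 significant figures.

3.98 g/mol

Since effusion rate ∝ 1/√M, t_X/t_N₂O = √(M_X/M_N₂O).
142/472 = 0.3008 = √(M_X/44.01)
M_X = 44.01 × 0.3008² = 44.01 × 0.09051 = 3.98 g/mol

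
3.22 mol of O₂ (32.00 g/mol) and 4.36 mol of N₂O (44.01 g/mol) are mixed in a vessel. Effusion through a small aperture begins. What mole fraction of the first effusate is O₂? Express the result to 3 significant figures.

0.464

The effusion rate of species i is ∝ p_i/√M_i ∝ n_i/√M_i.
So x_O₂ in the escaping gas = (n_O₂/√M_O₂) / Σ(n_i/√M_i)
= (3.22/√32.00) / (3.22/√32.00 + 4.36/√44.01) = 0.5692/(0.5692 + 0.6572) = 0.464.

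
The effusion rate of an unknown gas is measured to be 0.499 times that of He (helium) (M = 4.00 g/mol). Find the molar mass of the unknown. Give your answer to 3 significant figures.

From Graham's law, rate_X/rate_He = √(M_He/M_X).
0.499 = √(4.00/M_X)
M_X = 4.00 / 0.499² = 4.00 / 0.2490 = 16.1 g/mol

16.1 g/mol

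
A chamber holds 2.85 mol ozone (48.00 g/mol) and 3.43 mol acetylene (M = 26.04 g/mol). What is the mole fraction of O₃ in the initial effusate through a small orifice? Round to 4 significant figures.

0.3797

Effusion rate of each component ∝ n_i/√M_i (partial pressure × 1/√M).
x_O₃(eff) = (n_O₃/√M_O₃) / (n_O₃/√M_O₃ + n_C₂H₂/√M_C₂H₂)
= (2.85/√48.00) / (2.85/√48.00 + 3.43/√26.04) = 0.4114/(0.4114 + 0.6722) = 0.3797.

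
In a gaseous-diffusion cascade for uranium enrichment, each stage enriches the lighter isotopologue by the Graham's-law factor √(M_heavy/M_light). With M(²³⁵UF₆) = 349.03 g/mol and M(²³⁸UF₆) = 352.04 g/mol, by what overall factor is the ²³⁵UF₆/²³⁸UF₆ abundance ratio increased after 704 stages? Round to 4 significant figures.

20.54

After 704 stages the ratio has grown by (√(352.04/349.03))^704 = (352.04/349.03)^(704/2).
= 1.00862^352 = 20.54.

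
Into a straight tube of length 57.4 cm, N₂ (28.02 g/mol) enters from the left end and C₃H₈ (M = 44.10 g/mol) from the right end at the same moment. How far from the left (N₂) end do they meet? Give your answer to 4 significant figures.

31.94 cm

Distances travelled in equal time are proportional to diffusion rates, so d_N₂/d_C₃H₈ = √(M_C₃H₈/M_N₂) = √(44.10/28.02) = 1.255.
With d_N₂ + d_C₃H₈ = 57.4 cm, d_C₃H₈ = 57.4/(1 + 1.255) = 25.46 cm.
d_N₂ = 57.4 − 25.46 = 31.94 cm.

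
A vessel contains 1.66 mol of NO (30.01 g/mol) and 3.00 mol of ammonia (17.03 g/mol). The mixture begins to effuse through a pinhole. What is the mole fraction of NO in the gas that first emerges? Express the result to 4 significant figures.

Each component's effusion rate ∝ (its partial pressure)·(1/√M) ∝ n_i/√M_i.
Mole fraction of NO in the effusate = (n_NO/√M_NO) / (n_NO/√M_NO + n_NH₃/√M_NH₃)
= (1.66/√30.01) / (1.66/√30.01 + 3.00/√17.03) = 0.3030/(0.3030 + 0.7270) = 0.2942.

0.2942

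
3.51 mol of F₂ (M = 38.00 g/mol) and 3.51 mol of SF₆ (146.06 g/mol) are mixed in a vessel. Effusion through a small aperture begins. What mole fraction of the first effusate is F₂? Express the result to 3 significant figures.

Rate_i ∝ x_i/√M_i (Graham's law weighted by mole fraction), so the effusate composition follows n_i/√M_i.
So x_F₂ in the escaping gas = (n_F₂/√M_F₂) / Σ(n_i/√M_i)
= (3.51/√38.00) / (3.51/√38.00 + 3.51/√146.06) = 0.5694/(0.5694 + 0.2904) = 0.662.

0.662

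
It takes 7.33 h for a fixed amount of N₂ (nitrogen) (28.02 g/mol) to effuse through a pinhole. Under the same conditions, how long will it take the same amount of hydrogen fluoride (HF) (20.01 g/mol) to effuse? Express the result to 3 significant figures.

Graham's law gives t_HF/t_N₂ = √(M_HF/M_N₂) = √(20.01/28.02) = √0.7141 = 0.8451.
So the time for HF is 7.33 × 0.8451 = 6.19 h.

6.19 h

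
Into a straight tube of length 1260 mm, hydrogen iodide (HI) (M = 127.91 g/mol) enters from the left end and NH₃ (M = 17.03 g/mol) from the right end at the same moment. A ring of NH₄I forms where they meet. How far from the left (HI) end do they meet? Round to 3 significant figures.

337 mm

Graham's law gives d_HI/d_NH₃ = rate_HI/rate_NH₃ = √(M_NH₃/M_HI) = √(17.03/127.91) = 0.3649.
With d_HI + d_NH₃ = 1260 mm, d_NH₃ = 1260/(1 + 0.3649) = 923.2 mm.
d_HI = 1260 − 923.2 = 337 mm.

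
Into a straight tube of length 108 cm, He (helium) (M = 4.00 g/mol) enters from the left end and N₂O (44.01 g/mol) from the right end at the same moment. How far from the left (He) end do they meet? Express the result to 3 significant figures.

The fronts meet when d_He + d_N₂O = L with d_He/d_N₂O = √(M_N₂O/M_He) (Graham's law). Here √(M_N₂O/M_He) = √(44.01/4.00) = 3.317.
With d_He + d_N₂O = 108 cm, d_N₂O = 108/(1 + 3.317) = 25.02 cm.
d_He = 108 − 25.02 = 83.0 cm.

83.0 cm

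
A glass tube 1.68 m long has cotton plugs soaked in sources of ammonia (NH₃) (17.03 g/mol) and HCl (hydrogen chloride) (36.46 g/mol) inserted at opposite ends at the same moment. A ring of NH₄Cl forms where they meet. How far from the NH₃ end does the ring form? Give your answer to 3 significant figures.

0.998 m

Graham's law gives d_NH₃/d_HCl = rate_NH₃/rate_HCl = √(M_HCl/M_NH₃) = √(36.46/17.03) = 1.463.
With d_NH₃ + d_HCl = 1.68 m, d_HCl = 1.68/(1 + 1.463) = 0.6820 m.
d_NH₃ = 1.68 − 0.6820 = 0.998 m.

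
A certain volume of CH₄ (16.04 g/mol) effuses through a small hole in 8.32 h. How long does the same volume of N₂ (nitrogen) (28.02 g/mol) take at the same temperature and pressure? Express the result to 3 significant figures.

11.0 h

By Graham's law, t_N₂/t_CH₄ = √(M_N₂/M_CH₄) = √(28.02/16.04) = √1.747 = 1.322.
So the time for N₂ is 8.32 × 1.322 = 11.0 h.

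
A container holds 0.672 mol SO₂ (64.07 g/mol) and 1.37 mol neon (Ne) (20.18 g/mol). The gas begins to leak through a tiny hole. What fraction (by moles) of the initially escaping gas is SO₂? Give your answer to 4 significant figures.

Rate_i ∝ x_i/√M_i (Graham's law weighted by mole fraction), so the effusate composition follows n_i/√M_i.
x_SO₂(eff) = (n_SO₂/√M_SO₂) / (n_SO₂/√M_SO₂ + n_Ne/√M_Ne)
= (0.672/√64.07) / (0.672/√64.07 + 1.37/√20.18) = 0.08395/(0.08395 + 0.3050) = 0.2159.

0.2159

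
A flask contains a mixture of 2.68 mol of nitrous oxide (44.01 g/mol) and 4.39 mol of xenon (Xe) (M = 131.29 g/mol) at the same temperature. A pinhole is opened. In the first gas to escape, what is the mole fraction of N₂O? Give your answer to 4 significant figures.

0.5132

Effusion rate of each component ∝ n_i/√M_i (partial pressure × 1/√M).
So x_N₂O in the escaping gas = (n_N₂O/√M_N₂O) / Σ(n_i/√M_i)
= (2.68/√44.01) / (2.68/√44.01 + 4.39/√131.29) = 0.4040/(0.4040 + 0.3831) = 0.5132.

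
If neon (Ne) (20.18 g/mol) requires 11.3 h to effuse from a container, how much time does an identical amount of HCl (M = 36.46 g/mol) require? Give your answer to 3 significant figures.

15.2 h

Graham's law gives t_HCl/t_Ne = √(M_HCl/M_Ne) = √(36.46/20.18) = √1.807 = 1.344.
So the time for HCl is 11.3 × 1.344 = 15.2 h.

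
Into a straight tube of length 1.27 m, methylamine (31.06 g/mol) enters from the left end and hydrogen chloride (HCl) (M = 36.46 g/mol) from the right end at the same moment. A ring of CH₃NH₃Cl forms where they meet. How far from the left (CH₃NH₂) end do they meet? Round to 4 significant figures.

In equal time, each gas travels a distance ∝ its rate ∝ 1/√M, so d_CH₃NH₂/d_HCl = √(M_HCl/M_CH₃NH₂) = √(36.46/31.06) = 1.083.
With d_CH₃NH₂ + d_HCl = 1.27 m, d_HCl = 1.27/(1 + 1.083) = 0.6096 m.
d_CH₃NH₂ = 1.27 − 0.6096 = 0.6604 m.

0.6604 m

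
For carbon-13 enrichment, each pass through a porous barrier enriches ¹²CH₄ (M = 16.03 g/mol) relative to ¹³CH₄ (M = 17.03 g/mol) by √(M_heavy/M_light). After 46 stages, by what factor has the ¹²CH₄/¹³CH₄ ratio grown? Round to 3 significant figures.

Overall factor = α^46 with α = √(17.03/16.03), i.e. (17.03/16.03)^(46/2).
= 1.06238^23 = 4.02.

4.02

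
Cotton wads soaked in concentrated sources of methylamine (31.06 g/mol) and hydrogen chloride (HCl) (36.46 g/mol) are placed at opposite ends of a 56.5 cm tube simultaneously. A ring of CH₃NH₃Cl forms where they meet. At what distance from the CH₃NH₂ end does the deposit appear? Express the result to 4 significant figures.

29.38 cm

Distances travelled in equal time are proportional to diffusion rates, so d_CH₃NH₂/d_HCl = √(M_HCl/M_CH₃NH₂) = √(36.46/31.06) = 1.083.
With d_CH₃NH₂ + d_HCl = 56.5 cm, d_HCl = 56.5/(1 + 1.083) = 27.12 cm.
d_CH₃NH₂ = 56.5 − 27.12 = 29.38 cm.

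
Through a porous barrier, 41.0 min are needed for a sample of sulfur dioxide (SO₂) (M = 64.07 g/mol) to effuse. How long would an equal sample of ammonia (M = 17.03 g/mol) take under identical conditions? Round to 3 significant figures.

21.1 min

Using Graham's law: t_NH₃/t_SO₂ = √(M_NH₃/M_SO₂) = √(17.03/64.07) = √0.2658 = 0.5156.
So the time for NH₃ is 41.0 × 0.5156 = 21.1 min.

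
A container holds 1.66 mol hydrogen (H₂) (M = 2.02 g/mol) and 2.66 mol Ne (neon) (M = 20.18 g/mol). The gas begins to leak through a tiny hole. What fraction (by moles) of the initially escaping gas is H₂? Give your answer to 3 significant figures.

The effusion rate of species i is ∝ p_i/√M_i ∝ n_i/√M_i.
x_H₂(eff) = (n_H₂/√M_H₂) / (n_H₂/√M_H₂ + n_Ne/√M_Ne)
= (1.66/√2.02) / (1.66/√2.02 + 2.66/√20.18) = 1.168/(1.168 + 0.5921) = 0.664.

0.664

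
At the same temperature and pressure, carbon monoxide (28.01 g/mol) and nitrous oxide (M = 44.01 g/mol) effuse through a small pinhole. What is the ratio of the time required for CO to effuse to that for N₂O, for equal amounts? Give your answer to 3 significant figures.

Graham's law gives t_CO/t_N₂O = √(M_CO/M_N₂O) = √(28.01/44.01) = √0.6364 = 0.798.

0.798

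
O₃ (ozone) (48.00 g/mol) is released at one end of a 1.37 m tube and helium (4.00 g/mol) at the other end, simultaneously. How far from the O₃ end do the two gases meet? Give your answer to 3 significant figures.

0.307 m

In equal time, each gas travels a distance ∝ its rate ∝ 1/√M, so d_O₃/d_He = √(M_He/M_O₃) = √(4.00/48.00) = 0.2887.
With d_O₃ + d_He = 1.37 m, d_He = 1.37/(1 + 0.2887) = 1.063 m.
d_O₃ = 1.37 − 1.063 = 0.307 m.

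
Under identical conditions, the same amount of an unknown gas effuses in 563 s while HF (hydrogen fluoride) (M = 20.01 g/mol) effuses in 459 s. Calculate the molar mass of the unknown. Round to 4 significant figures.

Graham's law gives t_X/t_HF = √(M_X/M_HF).
563/459 = 1.227 = √(M_X/20.01)
M_X = 20.01 × 1.227² = 20.01 × 1.504 = 30.10 g/mol

30.10 g/mol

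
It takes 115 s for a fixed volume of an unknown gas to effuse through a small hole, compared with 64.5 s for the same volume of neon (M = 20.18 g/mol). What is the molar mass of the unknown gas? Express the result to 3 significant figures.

64.2 g/mol

Using Graham's law: t_X/t_Ne = √(M_X/M_Ne).
115/64.5 = 1.783 = √(M_X/20.18)
M_X = 20.18 × 1.783² = 20.18 × 3.179 = 64.2 g/mol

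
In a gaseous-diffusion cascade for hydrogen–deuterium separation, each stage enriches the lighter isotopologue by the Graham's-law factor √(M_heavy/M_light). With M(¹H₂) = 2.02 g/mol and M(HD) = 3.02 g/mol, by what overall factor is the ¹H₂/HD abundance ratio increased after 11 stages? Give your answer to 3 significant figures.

9.13

After 11 stages the ratio has grown by (√(3.02/2.02))^11 = (3.02/2.02)^(11/2).
= 1.49505^(11/2) = 9.13.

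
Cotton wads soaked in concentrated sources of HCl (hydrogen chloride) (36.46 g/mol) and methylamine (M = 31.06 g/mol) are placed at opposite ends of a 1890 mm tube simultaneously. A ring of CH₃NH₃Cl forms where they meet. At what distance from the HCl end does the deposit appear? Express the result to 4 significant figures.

907.2 mm

Graham's law gives d_HCl/d_CH₃NH₂ = rate_HCl/rate_CH₃NH₂ = √(M_CH₃NH₂/M_HCl) = √(31.06/36.46) = 0.9230.
With d_HCl + d_CH₃NH₂ = 1890 mm, d_CH₃NH₂ = 1890/(1 + 0.9230) = 982.8 mm.
d_HCl = 1890 − 982.8 = 907.2 mm.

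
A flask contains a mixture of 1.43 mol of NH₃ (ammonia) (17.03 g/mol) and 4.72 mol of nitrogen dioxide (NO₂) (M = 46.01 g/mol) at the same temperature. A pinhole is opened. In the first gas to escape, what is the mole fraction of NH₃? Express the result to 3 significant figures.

Effusion rate of each component ∝ n_i/√M_i (partial pressure × 1/√M).
So x_NH₃ in the escaping gas = (n_NH₃/√M_NH₃) / Σ(n_i/√M_i)
= (1.43/√17.03) / (1.43/√17.03 + 4.72/√46.01) = 0.3465/(0.3465 + 0.6959) = 0.332.

0.332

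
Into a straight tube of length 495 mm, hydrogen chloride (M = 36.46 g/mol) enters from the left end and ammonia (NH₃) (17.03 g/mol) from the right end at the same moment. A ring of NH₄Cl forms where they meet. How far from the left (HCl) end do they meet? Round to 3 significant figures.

201 mm

Distances travelled in equal time are proportional to diffusion rates, so d_HCl/d_NH₃ = √(M_NH₃/M_HCl) = √(17.03/36.46) = 0.6834.
With d_HCl + d_NH₃ = 495 mm, d_NH₃ = 495/(1 + 0.6834) = 294.0 mm.
d_HCl = 495 − 294.0 = 201 mm.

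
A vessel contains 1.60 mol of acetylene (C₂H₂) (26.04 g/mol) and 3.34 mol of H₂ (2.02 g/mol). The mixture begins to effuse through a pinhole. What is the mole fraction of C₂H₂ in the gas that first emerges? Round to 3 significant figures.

Effusion rate of each component ∝ n_i/√M_i (partial pressure × 1/√M).
x_C₂H₂(eff) = (n_C₂H₂/√M_C₂H₂) / (n_C₂H₂/√M_C₂H₂ + n_H₂/√M_H₂)
= (1.60/√26.04) / (1.60/√26.04 + 3.34/√2.02) = 0.3135/(0.3135 + 2.350) = 0.118.

0.118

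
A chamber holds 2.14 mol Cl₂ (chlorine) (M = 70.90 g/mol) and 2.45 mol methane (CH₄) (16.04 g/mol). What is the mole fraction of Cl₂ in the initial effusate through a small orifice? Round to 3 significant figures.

0.294

The effusion rate of species i is ∝ p_i/√M_i ∝ n_i/√M_i.
So x_Cl₂ in the escaping gas = (n_Cl₂/√M_Cl₂) / Σ(n_i/√M_i)
= (2.14/√70.90) / (2.14/√70.90 + 2.45/√16.04) = 0.2542/(0.2542 + 0.6117) = 0.294.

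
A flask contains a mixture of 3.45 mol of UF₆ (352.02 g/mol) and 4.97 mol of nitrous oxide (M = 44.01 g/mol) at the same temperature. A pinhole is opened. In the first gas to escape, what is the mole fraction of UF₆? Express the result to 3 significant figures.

0.197

Each component's effusion rate ∝ (its partial pressure)·(1/√M) ∝ n_i/√M_i.
Mole fraction of UF₆ in the effusate = (n_UF₆/√M_UF₆) / (n_UF₆/√M_UF₆ + n_N₂O/√M_N₂O)
= (3.45/√352.02) / (3.45/√352.02 + 4.97/√44.01) = 0.1839/(0.1839 + 0.7492) = 0.197.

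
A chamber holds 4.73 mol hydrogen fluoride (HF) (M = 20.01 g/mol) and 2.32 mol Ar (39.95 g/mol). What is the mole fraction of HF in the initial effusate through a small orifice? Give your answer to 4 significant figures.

Each component's effusion rate ∝ (its partial pressure)·(1/√M) ∝ n_i/√M_i.
So x_HF in the escaping gas = (n_HF/√M_HF) / Σ(n_i/√M_i)
= (4.73/√20.01) / (4.73/√20.01 + 2.32/√39.95) = 1.057/(1.057 + 0.3671) = 0.7423.

0.7423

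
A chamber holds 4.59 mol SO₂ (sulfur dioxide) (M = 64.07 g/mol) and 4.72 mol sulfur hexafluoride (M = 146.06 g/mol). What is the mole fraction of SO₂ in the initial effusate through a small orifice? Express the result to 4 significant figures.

0.5949

The effusion rate of species i is ∝ p_i/√M_i ∝ n_i/√M_i.
Mole fraction of SO₂ in the effusate = (n_SO₂/√M_SO₂) / (n_SO₂/√M_SO₂ + n_SF₆/√M_SF₆)
= (4.59/√64.07) / (4.59/√64.07 + 4.72/√146.06) = 0.5734/(0.5734 + 0.3905) = 0.5949.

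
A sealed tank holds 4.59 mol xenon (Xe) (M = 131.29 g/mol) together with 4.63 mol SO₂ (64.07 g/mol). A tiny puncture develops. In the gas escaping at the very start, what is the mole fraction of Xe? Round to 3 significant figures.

The effusion rate of species i is ∝ p_i/√M_i ∝ n_i/√M_i.
x_Xe(eff) = (n_Xe/√M_Xe) / (n_Xe/√M_Xe + n_SO₂/√M_SO₂)
= (4.59/√131.29) / (4.59/√131.29 + 4.63/√64.07) = 0.4006/(0.4006 + 0.5784) = 0.409.

0.409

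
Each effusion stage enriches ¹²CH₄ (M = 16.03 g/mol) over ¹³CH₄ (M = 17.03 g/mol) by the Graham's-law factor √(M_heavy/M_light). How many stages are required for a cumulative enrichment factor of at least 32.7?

Single-stage factor α = √(17.03/16.03), so ln α = ½ ln(1.06238) = 0.03026.
Need α^N ≥ 32.7 ⇒ N ≥ ln(32.7) / ln α = 3.487 / 0.03026 = 115.26.
Minimum whole number of stages: N = 116.

116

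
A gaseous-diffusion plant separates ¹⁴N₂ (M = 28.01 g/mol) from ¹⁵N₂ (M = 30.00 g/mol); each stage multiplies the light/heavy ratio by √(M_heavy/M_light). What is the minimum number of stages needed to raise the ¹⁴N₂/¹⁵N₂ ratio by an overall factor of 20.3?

Per stage α = (30.00/28.01)^(1/2) = 1.07105^0.5, giving ln α = 0.03432.
Need α^N ≥ 20.3 ⇒ N ≥ ln(20.3) / ln α = 3.011 / 0.03432 = 87.73.
Minimum whole number of stages: N = 88.

88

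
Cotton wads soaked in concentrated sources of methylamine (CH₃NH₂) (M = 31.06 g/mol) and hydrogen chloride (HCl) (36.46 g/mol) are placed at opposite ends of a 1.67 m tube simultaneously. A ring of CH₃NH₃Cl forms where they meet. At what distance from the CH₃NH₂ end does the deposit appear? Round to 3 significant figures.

Graham's law gives d_CH₃NH₂/d_HCl = rate_CH₃NH₂/rate_HCl = √(M_HCl/M_CH₃NH₂) = √(36.46/31.06) = 1.083.
With d_CH₃NH₂ + d_HCl = 1.67 m, d_HCl = 1.67/(1 + 1.083) = 0.8016 m.
d_CH₃NH₂ = 1.67 − 0.8016 = 0.868 m.

0.868 m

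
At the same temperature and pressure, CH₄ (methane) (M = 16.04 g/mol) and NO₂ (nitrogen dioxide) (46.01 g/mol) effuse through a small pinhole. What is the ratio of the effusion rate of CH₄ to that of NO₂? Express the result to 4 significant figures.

Graham's law gives rate_CH₄/rate_NO₂ = √(M_NO₂/M_CH₄) = √(46.01/16.04) = √2.868 = 1.694.

1.694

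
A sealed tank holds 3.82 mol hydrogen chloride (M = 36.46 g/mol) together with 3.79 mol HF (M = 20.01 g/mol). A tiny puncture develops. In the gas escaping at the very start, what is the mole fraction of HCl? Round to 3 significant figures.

Rate_i ∝ x_i/√M_i (Graham's law weighted by mole fraction), so the effusate composition follows n_i/√M_i.
So x_HCl in the escaping gas = (n_HCl/√M_HCl) / Σ(n_i/√M_i)
= (3.82/√36.46) / (3.82/√36.46 + 3.79/√20.01) = 0.6326/(0.6326 + 0.8473) = 0.427.

0.427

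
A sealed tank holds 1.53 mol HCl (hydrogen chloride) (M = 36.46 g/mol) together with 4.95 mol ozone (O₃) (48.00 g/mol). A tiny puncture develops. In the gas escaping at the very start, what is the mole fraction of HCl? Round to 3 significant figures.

0.262

The effusion rate of species i is ∝ p_i/√M_i ∝ n_i/√M_i.
x_HCl(eff) = (n_HCl/√M_HCl) / (n_HCl/√M_HCl + n_O₃/√M_O₃)
= (1.53/√36.46) / (1.53/√36.46 + 4.95/√48.00) = 0.2534/(0.2534 + 0.7145) = 0.262.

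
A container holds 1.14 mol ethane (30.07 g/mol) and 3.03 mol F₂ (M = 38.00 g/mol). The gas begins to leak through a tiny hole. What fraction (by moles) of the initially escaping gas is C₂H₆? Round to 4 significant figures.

0.2972

Each component's effusion rate ∝ (its partial pressure)·(1/√M) ∝ n_i/√M_i.
Mole fraction of C₂H₆ in the effusate = (n_C₂H₆/√M_C₂H₆) / (n_C₂H₆/√M_C₂H₆ + n_F₂/√M_F₂)
= (1.14/√30.07) / (1.14/√30.07 + 3.03/√38.00) = 0.2079/(0.2079 + 0.4915) = 0.2972.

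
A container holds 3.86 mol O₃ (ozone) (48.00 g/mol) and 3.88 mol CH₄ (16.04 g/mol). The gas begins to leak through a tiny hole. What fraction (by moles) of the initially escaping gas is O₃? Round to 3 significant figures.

Each component's effusion rate ∝ (its partial pressure)·(1/√M) ∝ n_i/√M_i.
Mole fraction of O₃ in the effusate = (n_O₃/√M_O₃) / (n_O₃/√M_O₃ + n_CH₄/√M_CH₄)
= (3.86/√48.00) / (3.86/√48.00 + 3.88/√16.04) = 0.5571/(0.5571 + 0.9688) = 0.365.

0.365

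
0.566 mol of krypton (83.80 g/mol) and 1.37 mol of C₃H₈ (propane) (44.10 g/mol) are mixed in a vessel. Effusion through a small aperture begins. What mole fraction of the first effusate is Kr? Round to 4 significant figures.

Rate_i ∝ x_i/√M_i (Graham's law weighted by mole fraction), so the effusate composition follows n_i/√M_i.
So x_Kr in the escaping gas = (n_Kr/√M_Kr) / Σ(n_i/√M_i)
= (0.566/√83.80) / (0.566/√83.80 + 1.37/√44.10) = 0.06183/(0.06183 + 0.2063) = 0.2306.

0.2306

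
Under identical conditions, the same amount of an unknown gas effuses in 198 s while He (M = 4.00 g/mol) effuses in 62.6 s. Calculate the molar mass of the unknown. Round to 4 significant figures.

From Graham's law, t_X/t_He = √(M_X/M_He).
198/62.6 = 3.163 = √(M_X/4.00)
M_X = 4.00 × 3.163² = 4.00 × 10.00 = 40.02 g/mol

40.02 g/mol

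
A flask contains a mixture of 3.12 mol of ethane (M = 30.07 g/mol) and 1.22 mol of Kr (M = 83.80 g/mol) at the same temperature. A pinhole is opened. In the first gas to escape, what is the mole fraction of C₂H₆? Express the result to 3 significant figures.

0.810

The effusion rate of species i is ∝ p_i/√M_i ∝ n_i/√M_i.
So x_C₂H₆ in the escaping gas = (n_C₂H₆/√M_C₂H₆) / Σ(n_i/√M_i)
= (3.12/√30.07) / (3.12/√30.07 + 1.22/√83.80) = 0.5690/(0.5690 + 0.1333) = 0.810.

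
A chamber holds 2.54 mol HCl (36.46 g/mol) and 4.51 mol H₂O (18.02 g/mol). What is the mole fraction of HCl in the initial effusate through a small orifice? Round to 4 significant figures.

0.2836

Effusion rate of each component ∝ n_i/√M_i (partial pressure × 1/√M).
x_HCl(eff) = (n_HCl/√M_HCl) / (n_HCl/√M_HCl + n_H₂O/√M_H₂O)
= (2.54/√36.46) / (2.54/√36.46 + 4.51/√18.02) = 0.4207/(0.4207 + 1.062) = 0.2836.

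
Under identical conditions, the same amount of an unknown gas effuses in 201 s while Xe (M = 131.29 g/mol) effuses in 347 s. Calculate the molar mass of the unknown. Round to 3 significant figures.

44.1 g/mol

By Graham's law, t_X/t_Xe = √(M_X/M_Xe).
201/347 = 0.5793 = √(M_X/131.29)
M_X = 131.29 × 0.5793² = 131.29 × 0.3355 = 44.1 g/mol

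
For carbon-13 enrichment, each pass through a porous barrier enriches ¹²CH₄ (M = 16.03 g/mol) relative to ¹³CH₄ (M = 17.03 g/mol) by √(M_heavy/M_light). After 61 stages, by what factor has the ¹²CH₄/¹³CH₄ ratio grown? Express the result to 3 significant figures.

6.33

Overall factor = α^61 with α = √(17.03/16.03), i.e. (17.03/16.03)^(61/2).
= 1.06238^(61/2) = 6.33.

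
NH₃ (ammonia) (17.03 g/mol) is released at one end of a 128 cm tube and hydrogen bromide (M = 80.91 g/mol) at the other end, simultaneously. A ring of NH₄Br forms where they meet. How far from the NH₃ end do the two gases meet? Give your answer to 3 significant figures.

In equal time, each gas travels a distance ∝ its rate ∝ 1/√M, so d_NH₃/d_HBr = √(M_HBr/M_NH₃) = √(80.91/17.03) = 2.180.
With d_NH₃ + d_HBr = 128 cm, d_HBr = 128/(1 + 2.180) = 40.26 cm.
d_NH₃ = 128 − 40.26 = 87.7 cm.

87.7 cm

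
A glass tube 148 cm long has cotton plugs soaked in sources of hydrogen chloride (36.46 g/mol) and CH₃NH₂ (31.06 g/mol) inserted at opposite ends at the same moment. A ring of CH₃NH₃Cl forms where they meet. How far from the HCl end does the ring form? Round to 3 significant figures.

The fronts meet when d_HCl + d_CH₃NH₂ = L with d_HCl/d_CH₃NH₂ = √(M_CH₃NH₂/M_HCl) (Graham's law). Here √(M_CH₃NH₂/M_HCl) = √(31.06/36.46) = 0.9230.
With d_HCl + d_CH₃NH₂ = 148 cm, d_CH₃NH₂ = 148/(1 + 0.9230) = 76.96 cm.
d_HCl = 148 − 76.96 = 71.0 cm.

71.0 cm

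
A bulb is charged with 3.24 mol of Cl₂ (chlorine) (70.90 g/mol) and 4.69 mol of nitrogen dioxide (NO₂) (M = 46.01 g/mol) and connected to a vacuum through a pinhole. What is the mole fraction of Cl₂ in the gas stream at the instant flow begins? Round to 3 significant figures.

The effusion rate of species i is ∝ p_i/√M_i ∝ n_i/√M_i.
Mole fraction of Cl₂ in the effusate = (n_Cl₂/√M_Cl₂) / (n_Cl₂/√M_Cl₂ + n_NO₂/√M_NO₂)
= (3.24/√70.90) / (3.24/√70.90 + 4.69/√46.01) = 0.3848/(0.3848 + 0.6914) = 0.358.

0.358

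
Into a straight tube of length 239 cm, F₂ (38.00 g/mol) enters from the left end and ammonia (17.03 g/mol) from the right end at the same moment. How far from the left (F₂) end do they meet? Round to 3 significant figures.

Distances travelled in equal time are proportional to diffusion rates, so d_F₂/d_NH₃ = √(M_NH₃/M_F₂) = √(17.03/38.00) = 0.6694.
With d_F₂ + d_NH₃ = 239 cm, d_NH₃ = 239/(1 + 0.6694) = 143.2 cm.
d_F₂ = 239 − 143.2 = 95.8 cm.

95.8 cm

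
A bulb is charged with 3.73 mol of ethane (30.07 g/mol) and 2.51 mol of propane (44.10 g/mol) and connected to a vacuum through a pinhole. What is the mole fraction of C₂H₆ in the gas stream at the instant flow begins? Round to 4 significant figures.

Each component's effusion rate ∝ (its partial pressure)·(1/√M) ∝ n_i/√M_i.
Mole fraction of C₂H₆ in the effusate = (n_C₂H₆/√M_C₂H₆) / (n_C₂H₆/√M_C₂H₆ + n_C₃H₈/√M_C₃H₈)
= (3.73/√30.07) / (3.73/√30.07 + 2.51/√44.10) = 0.6802/(0.6802 + 0.3780) = 0.6428.

0.6428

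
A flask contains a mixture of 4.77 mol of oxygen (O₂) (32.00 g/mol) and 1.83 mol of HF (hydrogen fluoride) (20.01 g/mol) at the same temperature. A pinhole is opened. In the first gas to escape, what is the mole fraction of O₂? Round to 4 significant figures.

Effusion rate of each component ∝ n_i/√M_i (partial pressure × 1/√M).
Mole fraction of O₂ in the effusate = (n_O₂/√M_O₂) / (n_O₂/√M_O₂ + n_HF/√M_HF)
= (4.77/√32.00) / (4.77/√32.00 + 1.83/√20.01) = 0.8432/(0.8432 + 0.4091) = 0.6733.

0.6733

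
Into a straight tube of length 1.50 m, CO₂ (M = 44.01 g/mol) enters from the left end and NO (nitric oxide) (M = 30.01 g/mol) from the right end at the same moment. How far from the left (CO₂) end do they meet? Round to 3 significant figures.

Graham's law gives d_CO₂/d_NO = rate_CO₂/rate_NO = √(M_NO/M_CO₂) = √(30.01/44.01) = 0.8258.
With d_CO₂ + d_NO = 1.50 m, d_NO = 1.50/(1 + 0.8258) = 0.8216 m.
d_CO₂ = 1.50 − 0.8216 = 0.678 m.

0.678 m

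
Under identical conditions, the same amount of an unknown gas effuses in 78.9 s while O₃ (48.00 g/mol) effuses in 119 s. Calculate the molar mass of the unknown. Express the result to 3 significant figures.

Graham's law gives t_X/t_O₃ = √(M_X/M_O₃).
78.9/119 = 0.6630 = √(M_X/48.00)
M_X = 48.00 × 0.6630² = 48.00 × 0.4396 = 21.1 g/mol

21.1 g/mol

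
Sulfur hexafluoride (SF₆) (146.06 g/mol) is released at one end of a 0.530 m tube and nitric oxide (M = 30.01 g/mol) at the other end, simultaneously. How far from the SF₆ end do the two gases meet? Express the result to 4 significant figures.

Distances travelled in equal time are proportional to diffusion rates, so d_SF₆/d_NO = √(M_NO/M_SF₆) = √(30.01/146.06) = 0.4533.
With d_SF₆ + d_NO = 0.530 m, d_NO = 0.530/(1 + 0.4533) = 0.3647 m.
d_SF₆ = 0.530 − 0.3647 = 0.1653 m.

0.1653 m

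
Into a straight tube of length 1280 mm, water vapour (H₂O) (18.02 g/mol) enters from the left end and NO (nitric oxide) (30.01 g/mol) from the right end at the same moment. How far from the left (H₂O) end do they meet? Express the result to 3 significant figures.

In equal time, each gas travels a distance ∝ its rate ∝ 1/√M, so d_H₂O/d_NO = √(M_NO/M_H₂O) = √(30.01/18.02) = 1.290.
With d_H₂O + d_NO = 1280 mm, d_NO = 1280/(1 + 1.290) = 558.8 mm.
d_H₂O = 1280 − 558.8 = 721 mm.

721 mm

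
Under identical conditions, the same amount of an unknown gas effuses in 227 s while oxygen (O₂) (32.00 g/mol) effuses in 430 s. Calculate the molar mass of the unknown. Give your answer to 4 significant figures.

8.918 g/mol

Since effusion rate ∝ 1/√M, t_X/t_O₂ = √(M_X/M_O₂).
227/430 = 0.5279 = √(M_X/32.00)
M_X = 32.00 × 0.5279² = 32.00 × 0.2787 = 8.918 g/mol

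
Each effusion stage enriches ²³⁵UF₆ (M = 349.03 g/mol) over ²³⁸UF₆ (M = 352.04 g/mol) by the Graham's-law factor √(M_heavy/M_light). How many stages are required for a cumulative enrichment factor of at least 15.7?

Per stage α = (352.04/349.03)^(1/2) = 1.00862^0.5, giving ln α = 0.004293.
Need α^N ≥ 15.7 ⇒ N ≥ ln(15.7) / ln α = 2.754 / 0.004293 = 641.36.
So at least 642 stages are needed.

642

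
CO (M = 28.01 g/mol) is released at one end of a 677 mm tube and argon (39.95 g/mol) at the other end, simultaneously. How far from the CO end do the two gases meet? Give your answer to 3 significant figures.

368 mm

Graham's law gives d_CO/d_Ar = rate_CO/rate_Ar = √(M_Ar/M_CO) = √(39.95/28.01) = 1.194.
With d_CO + d_Ar = 677 mm, d_Ar = 677/(1 + 1.194) = 308.5 mm.
d_CO = 677 − 308.5 = 368 mm.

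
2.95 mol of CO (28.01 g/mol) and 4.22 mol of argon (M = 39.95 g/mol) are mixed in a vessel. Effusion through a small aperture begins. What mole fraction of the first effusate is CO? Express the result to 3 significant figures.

The effusion rate of species i is ∝ p_i/√M_i ∝ n_i/√M_i.
x_CO(eff) = (n_CO/√M_CO) / (n_CO/√M_CO + n_Ar/√M_Ar)
= (2.95/√28.01) / (2.95/√28.01 + 4.22/√39.95) = 0.5574/(0.5574 + 0.6677) = 0.455.

0.455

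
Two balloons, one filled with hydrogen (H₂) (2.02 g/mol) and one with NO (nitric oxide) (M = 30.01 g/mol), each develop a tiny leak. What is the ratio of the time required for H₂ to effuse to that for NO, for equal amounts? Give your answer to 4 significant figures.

Using Graham's law: t_H₂/t_NO = √(M_H₂/M_NO) = √(2.02/30.01) = √0.06731 = 0.2594.

0.2594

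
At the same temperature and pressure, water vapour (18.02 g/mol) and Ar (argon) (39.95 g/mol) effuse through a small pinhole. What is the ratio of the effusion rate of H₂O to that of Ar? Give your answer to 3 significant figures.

1.49

From Graham's law, rate_H₂O/rate_Ar = √(M_Ar/M_H₂O) = √(39.95/18.02) = √2.217 = 1.49.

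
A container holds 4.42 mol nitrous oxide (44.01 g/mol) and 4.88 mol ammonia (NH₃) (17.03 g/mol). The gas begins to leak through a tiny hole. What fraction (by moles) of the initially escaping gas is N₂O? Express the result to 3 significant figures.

0.360

Effusion rate of each component ∝ n_i/√M_i (partial pressure × 1/√M).
Mole fraction of N₂O in the effusate = (n_N₂O/√M_N₂O) / (n_N₂O/√M_N₂O + n_NH₃/√M_NH₃)
= (4.42/√44.01) / (4.42/√44.01 + 4.88/√17.03) = 0.6663/(0.6663 + 1.183) = 0.360.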